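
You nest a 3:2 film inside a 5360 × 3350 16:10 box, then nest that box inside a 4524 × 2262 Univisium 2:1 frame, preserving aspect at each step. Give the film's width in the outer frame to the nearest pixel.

3:2 in 5360×3350: fills the height, so the film is 5025.00 × 3350.00.
The 16:10 canvas is height-limited in 4524×2262, giving 3619.20 × 2262.00; scale factor 0.6752.
Applying the same ×0.6752: 5025.00 → 3393.00.

3393 px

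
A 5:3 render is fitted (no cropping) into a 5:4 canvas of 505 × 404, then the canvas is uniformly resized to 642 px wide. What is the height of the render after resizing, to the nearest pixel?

In the 505×404 frame the render fills the width: height = 505 × 3/5 ≈ 303.00 px.
Scaling 505 → 642 is ×1.2713, so the height becomes 303.00 × 1.2713 ≈ 385.20 px.

385 px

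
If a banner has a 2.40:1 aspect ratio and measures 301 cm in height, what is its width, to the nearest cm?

722 cm

Width = 301 × 2.400 = 722.40.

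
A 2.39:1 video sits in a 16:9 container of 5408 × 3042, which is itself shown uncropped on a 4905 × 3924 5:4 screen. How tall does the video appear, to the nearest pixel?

First fit — 2.39:1 into 5408×3042 spans the width: 5408.00 × 2262.76.
16:9 in 4905×3924: fills the width, so the intermediate becomes 4905.00 × 2759.06 — a scale of ×0.9070.
So the video's height is 2262.76 × 0.9070 ≈ 2052.30.

2052 px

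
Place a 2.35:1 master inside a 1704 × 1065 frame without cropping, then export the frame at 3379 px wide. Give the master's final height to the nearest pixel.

At 1704×1065 the master is width-limited, so height = 1704 / 2.350 ≈ 725.11 px.
Resizing to 3379 px wide multiplies everything by 1.9830: 725.11 → 1437.87 px.

1438 px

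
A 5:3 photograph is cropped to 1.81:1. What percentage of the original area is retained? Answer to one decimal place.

Going from 5:3 to 1.81:1 means cutting height while keeping width.
(1.667)/(1.810) ≈ 0.921 of the area survives.

92.1%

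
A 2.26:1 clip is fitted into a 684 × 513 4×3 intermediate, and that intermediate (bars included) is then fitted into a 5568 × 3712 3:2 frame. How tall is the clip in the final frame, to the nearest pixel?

Inside the 684×513 canvas the clip is width-limited at 684.00 × 302.65.
The 4×3 canvas is height-limited in 5568×3712, giving 4949.33 × 3712.00; scale factor 7.2359.
So the clip's height is 302.65 × 7.2359 ≈ 2189.97.

2190 px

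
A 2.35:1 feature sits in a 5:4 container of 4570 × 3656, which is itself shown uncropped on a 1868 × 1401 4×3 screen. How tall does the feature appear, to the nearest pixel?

745 px

First fit — 2.35:1 into 4570×3656 spans the width: 4570.00 × 1944.68.
The 5:4 canvas is height-limited in 1868×1401, giving 1751.25 × 1401.00; scale factor 0.3832.
Applying the same ×0.3832: 1944.68 → 745.21.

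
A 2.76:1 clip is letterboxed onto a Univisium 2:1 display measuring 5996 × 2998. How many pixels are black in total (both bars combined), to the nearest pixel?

Since 2.760 > 2.000, the clip is width-limited.
Content height = 5996 / 2.760 ≈ 2172.4638 px.
Leftover height: 2998 − 2172.4638 = 825.5362 px.
Bar area = 825.5362 × 5996 ≈ 4949915 px.

4949915 pixels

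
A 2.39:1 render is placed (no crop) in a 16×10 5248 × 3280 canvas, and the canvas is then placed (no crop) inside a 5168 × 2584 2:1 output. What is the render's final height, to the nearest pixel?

First fit — 2.39:1 into 5248×3280 spans the width: 5248.00 × 2195.82.
The 16×10 canvas is height-limited in 5168×2584, giving 4134.40 × 2584.00; scale factor 0.7878.
Applying the same ×0.7878: 2195.82 → 1729.87.

1730 px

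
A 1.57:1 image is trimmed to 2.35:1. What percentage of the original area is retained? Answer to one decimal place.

66.8%

Going from 1.57:1 to 2.35:1 means cutting height while keeping width.
Fraction kept = (1.570)/(2.350) ≈ 66.81%.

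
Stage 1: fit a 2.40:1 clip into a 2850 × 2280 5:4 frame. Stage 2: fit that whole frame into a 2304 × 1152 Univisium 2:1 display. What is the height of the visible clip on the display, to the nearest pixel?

600 px

First fit — 2.40:1 into 2850×2280 spans the width: 2850.00 × 1187.50.
The 5:4 canvas is height-limited in 2304×1152, giving 1440.00 × 1152.00; scale factor 0.5053.
Applying the same ×0.5053: 1187.50 → 600.00.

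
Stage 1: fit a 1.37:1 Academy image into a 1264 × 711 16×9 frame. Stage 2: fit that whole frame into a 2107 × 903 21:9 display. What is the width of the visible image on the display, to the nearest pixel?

1.37:1 Academy in 1264×711: fills the height, so the image is 974.07 × 711.00.
The 16×9 canvas is height-limited in 2107×903, giving 1605.33 × 903.00; scale factor 1.2700.
So the image's width is 974.07 × 1.2700 ≈ 1237.11.

1237 px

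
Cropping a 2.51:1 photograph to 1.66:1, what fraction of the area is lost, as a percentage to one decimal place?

The height stays; only width is cut (since 1.66:1 is narrower than 2.51:1).
(1.660)/(2.510) ≈ 0.661 of the area survives, leaving 33.86% discarded.

33.9%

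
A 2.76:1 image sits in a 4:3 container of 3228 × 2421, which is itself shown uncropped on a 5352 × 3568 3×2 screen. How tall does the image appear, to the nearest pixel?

First fit — 2.76:1 into 3228×2421 spans the width: 3228.00 × 1169.57.
4:3 in 5352×3568: fills the height, so the intermediate becomes 4757.33 × 3568.00 — a scale of ×1.4738.
The image scales with it: height 1169.57 × 1.4738 ≈ 1723.67.

1724 px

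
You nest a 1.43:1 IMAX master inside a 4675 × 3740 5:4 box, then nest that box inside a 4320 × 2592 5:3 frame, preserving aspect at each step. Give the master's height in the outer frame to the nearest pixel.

Inside the 4675×3740 canvas the master is width-limited at 4675.00 × 3269.23.
5:4 in 4320×2592: fills the height, so the intermediate becomes 3240.00 × 2592.00 — a scale of ×0.6930.
The master scales with it: height 3269.23 × 0.6930 ≈ 2265.73.

2266 px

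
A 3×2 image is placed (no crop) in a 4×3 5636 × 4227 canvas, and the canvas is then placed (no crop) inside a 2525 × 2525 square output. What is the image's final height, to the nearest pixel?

Inside the 5636×4227 canvas the image is width-limited at 5636.00 × 3757.33.
Second fit — the 4×3 canvas into 2525×2525 spans the width: 2525.00 × 1893.75 (×0.4480 from 5636×4227).
Applying the same ×0.4480: 3757.33 → 1683.33.

1683 px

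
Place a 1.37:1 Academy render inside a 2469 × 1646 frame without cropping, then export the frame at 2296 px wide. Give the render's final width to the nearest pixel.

2097 px

In the 2469×1646 frame the render fills the height: width = 1646 × 1.370 ≈ 2255.02 px.
The frame scales by 2296/2469 = 0.9299; 2255.02 × 0.9299 ≈ 2097.01 px.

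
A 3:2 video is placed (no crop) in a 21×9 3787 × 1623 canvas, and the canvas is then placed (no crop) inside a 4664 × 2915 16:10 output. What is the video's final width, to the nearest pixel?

2998 px

First fit — 3:2 into 3787×1623 spans the height: 2434.50 × 1623.00.
Second fit — the 21×9 canvas into 4664×2915 spans the width: 4664.00 × 1998.86 (×1.2316 from 3787×1623).
The video scales with it: width 2434.50 × 1.2316 ≈ 2998.29.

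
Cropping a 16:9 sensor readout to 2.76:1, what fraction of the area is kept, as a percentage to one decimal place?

64.4%

2.76:1 is wider than 16:9, so the crop keeps the full width and trims the height.
Area ratio = (1.778)/(2.760) = 64.41% retained.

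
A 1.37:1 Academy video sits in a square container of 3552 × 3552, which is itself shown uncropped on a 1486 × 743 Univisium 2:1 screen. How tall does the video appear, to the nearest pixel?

542 px

First fit — 1.37:1 Academy into 3552×3552 spans the width: 3552.00 × 2592.70.
The square canvas is height-limited in 1486×743, giving 743.00 × 743.00; scale factor 0.2092.
So the video's height is 2592.70 × 0.2092 ≈ 542.34.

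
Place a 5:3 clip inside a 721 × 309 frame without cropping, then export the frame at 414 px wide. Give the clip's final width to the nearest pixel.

296 px

Fitted into 721×309, the clip spans the height; its width is 309 × 5/3 ≈ 515.00 px.
The frame scales by 414/721 = 0.5742; 515.00 × 0.5742 ≈ 295.71 px.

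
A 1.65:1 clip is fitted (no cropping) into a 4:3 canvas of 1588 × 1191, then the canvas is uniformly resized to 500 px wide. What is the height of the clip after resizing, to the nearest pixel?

303 px

In the 1588×1191 frame the clip fills the width: height = 1588 / 1.650 ≈ 962.42 px.
Scaling 1588 → 500 is ×0.3149, so the height becomes 962.42 × 0.3149 ≈ 303.03 px.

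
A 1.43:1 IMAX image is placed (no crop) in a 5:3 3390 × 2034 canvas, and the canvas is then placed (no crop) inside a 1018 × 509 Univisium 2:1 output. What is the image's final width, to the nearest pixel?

728 px

1.43:1 IMAX in 3390×2034: fills the height, so the image is 2908.62 × 2034.00.
The 5:3 canvas is height-limited in 1018×509, giving 848.33 × 509.00; scale factor 0.2502.
So the image's width is 2908.62 × 0.2502 ≈ 727.87.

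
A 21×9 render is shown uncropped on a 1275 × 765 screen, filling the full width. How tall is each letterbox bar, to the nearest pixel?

109 px

That makes the image 546.43 px tall (1275 × 9/21).
Leftover height: 765 − 546.43 = 218.57 px → 109.29 each side.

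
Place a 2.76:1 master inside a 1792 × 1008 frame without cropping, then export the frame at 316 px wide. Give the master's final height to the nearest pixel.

114 px

In the 1792×1008 frame the master fills the width: height = 1792 / 2.760 ≈ 649.28 px.
The frame scales by 316/1792 = 0.1763; 649.28 × 0.1763 ≈ 114.49 px.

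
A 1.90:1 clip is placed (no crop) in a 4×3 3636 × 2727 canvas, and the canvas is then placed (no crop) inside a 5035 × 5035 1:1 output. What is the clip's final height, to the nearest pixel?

First fit — 1.90:1 into 3636×2727 spans the width: 3636.00 × 1913.68.
4×3 in 5035×5035: fills the width, so the intermediate becomes 5035.00 × 3776.25 — a scale of ×1.3848.
Applying the same ×1.3848: 1913.68 → 2650.00.

2650 px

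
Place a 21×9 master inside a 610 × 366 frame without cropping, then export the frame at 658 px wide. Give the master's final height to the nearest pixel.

282 px

In the 610×366 frame the master fills the width: height = 610 × 9/21 ≈ 261.43 px.
The frame scales by 658/610 = 1.0787; 261.43 × 1.0787 ≈ 282.00 px.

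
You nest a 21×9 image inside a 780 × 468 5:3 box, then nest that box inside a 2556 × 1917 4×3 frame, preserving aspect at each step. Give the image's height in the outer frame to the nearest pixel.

21×9 in 780×468: fills the width, so the image is 780.00 × 334.29.
5:3 in 2556×1917: fills the width, so the intermediate becomes 2556.00 × 1533.60 — a scale of ×3.2769.
The image scales with it: height 334.29 × 3.2769 ≈ 1095.43.

1095 px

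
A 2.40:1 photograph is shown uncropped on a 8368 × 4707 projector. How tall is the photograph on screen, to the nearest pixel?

3487 px

Since 2.400 > 1.778, the photograph is width-limited.
The photograph is 8368 / 2.400 ≈ 3486.67 px tall.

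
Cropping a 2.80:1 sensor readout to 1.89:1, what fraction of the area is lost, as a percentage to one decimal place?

Going from 2.80:1 to 1.89:1 means cutting width while keeping height.
Fraction kept = (1.890)/(2.800) ≈ 67.50%, so 32.50% is lost.

32.5%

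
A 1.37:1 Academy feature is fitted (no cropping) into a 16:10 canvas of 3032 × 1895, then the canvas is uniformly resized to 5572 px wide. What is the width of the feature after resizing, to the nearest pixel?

Fitted into 3032×1895, the feature spans the height; its width is 1895 × 1.370 ≈ 2596.15 px.
The frame scales by 5572/3032 = 1.8377; 2596.15 × 1.8377 ≈ 4771.02 px.

4771 px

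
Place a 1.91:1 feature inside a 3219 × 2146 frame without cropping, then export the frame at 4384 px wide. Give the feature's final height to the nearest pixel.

Fitted into 3219×2146, the feature spans the width; its height is 3219 / 1.910 ≈ 1685.34 px.
Resizing to 4384 px wide multiplies everything by 1.3619: 1685.34 → 2295.29 px.

2295 px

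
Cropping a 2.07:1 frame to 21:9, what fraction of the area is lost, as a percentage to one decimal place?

11.3%

Going from 2.07:1 to 21:9 means cutting height while keeping width.
(2.070)/(2.333) ≈ 0.887 of the area survives, leaving 11.29% discarded.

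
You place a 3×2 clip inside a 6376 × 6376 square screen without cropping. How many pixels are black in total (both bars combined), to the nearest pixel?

3×2 (1.500) > square (1.000), so the clip fills the width.
That makes the image 4250.6667 px tall (6376 × 2/3).
Black = 6376 − 4250.6667 = 2125.3333 px.
Bar area = 2125.3333 × 6376 ≈ 13551125 px.

13551125 pixels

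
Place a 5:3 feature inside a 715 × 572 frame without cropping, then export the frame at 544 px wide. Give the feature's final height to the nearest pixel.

326 px

At 715×572 the feature is width-limited, so height = 715 × 3/5 ≈ 429.00 px.
Resizing to 544 px wide multiplies everything by 0.7608: 429.00 → 326.40 px.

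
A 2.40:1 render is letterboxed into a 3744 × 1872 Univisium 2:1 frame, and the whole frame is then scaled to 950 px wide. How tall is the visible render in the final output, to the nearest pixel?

In the 3744×1872 frame the render fills the width: height = 3744 / 2.400 ≈ 1560.00 px.
The frame scales by 950/3744 = 0.2537; 1560.00 × 0.2537 ≈ 395.83 px.

396 px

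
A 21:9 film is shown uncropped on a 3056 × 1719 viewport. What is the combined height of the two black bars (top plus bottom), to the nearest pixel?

409 px

Since 2.333 > 1.778, the film is width-limited.
Content height = 3056 × 9/21 ≈ 1309.71 px.
Black = 1719 − 1309.71 = 409.29 px.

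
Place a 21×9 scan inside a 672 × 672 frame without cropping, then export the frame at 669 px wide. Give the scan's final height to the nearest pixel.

287 px

Fitted into 672×672, the scan spans the width; its height is 672 × 9/21 ≈ 288.00 px.
The frame scales by 669/672 = 0.9955; 288.00 × 0.9955 ≈ 286.71 px.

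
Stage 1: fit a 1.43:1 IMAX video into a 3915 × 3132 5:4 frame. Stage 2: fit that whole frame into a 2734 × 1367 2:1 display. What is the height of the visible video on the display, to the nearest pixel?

Inside the 3915×3132 canvas the video is width-limited at 3915.00 × 2737.76.
5:4 in 2734×1367: fills the height, so the intermediate becomes 1708.75 × 1367.00 — a scale of ×0.4365.
The video scales with it: height 2737.76 × 0.4365 ≈ 1194.93.

1195 px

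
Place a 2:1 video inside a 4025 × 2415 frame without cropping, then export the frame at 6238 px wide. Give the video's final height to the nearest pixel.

3119 px

At 4025×2415 the video is width-limited, so height = 4025 × 1/2 ≈ 2012.50 px.
The frame scales by 6238/4025 = 1.5498; 2012.50 × 1.5498 ≈ 3119.00 px.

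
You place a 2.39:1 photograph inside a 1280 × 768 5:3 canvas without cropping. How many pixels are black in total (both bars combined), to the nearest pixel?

297517 pixels

Since 2.390 > 1.667, the photograph is width-limited.
Content height = 1280 / 2.390 ≈ 535.5649 px.
Leftover height: 768 − 535.5649 = 232.4351 px.
Across the 1280-px span: 232.4351 × 1280 ≈ 297517 px.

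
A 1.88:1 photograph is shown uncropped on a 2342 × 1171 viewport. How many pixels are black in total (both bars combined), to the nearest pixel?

1.88:1 is narrower than 2:1, so it spans the full height.
That makes the image 2201.4800 px wide (1171 × 1.880).
Black = 2342 − 2201.4800 = 140.5200 px.
Bar area = 140.5200 × 1171 ≈ 164549 px.

164549 pixels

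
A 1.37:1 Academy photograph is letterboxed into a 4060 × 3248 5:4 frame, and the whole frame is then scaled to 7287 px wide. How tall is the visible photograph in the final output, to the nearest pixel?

At 4060×3248 the photograph is width-limited, so height = 4060 / 1.370 ≈ 2963.50 px.
Scaling 4060 → 7287 is ×1.7948, so the height becomes 2963.50 × 1.7948 ≈ 5318.98 px.

5319 px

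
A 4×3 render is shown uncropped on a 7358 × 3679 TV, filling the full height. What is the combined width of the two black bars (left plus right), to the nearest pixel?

Content width = 3679 × 4/3 ≈ 4905.33 px.
Black = 7358 − 4905.33 = 2452.67 px.

2453 px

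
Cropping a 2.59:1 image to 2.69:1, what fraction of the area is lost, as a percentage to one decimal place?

Going from 2.59:1 to 2.69:1 means cutting height while keeping width.
Fraction kept = (2.590)/(2.690) ≈ 96.28%, so 3.72% is lost.

3.7%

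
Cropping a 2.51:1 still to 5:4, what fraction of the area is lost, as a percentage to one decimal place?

50.2%

5:4 is narrower than 2.51:1, so the crop keeps the full height and trims the width.
Area ratio = (1.250)/(2.510) = 49.80%; the remaining 50.20% is cropped out.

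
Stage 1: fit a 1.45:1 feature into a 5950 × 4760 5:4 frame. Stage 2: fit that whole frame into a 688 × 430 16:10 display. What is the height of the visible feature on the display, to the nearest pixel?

Inside the 5950×4760 canvas the feature is width-limited at 5950.00 × 4103.45.
The 5:4 canvas is height-limited in 688×430, giving 537.50 × 430.00; scale factor 0.0903.
Applying the same ×0.0903: 4103.45 → 370.69.

371 px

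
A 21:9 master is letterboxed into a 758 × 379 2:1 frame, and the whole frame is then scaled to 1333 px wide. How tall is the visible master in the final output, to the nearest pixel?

571 px

At 758×379 the master is width-limited, so height = 758 × 9/21 ≈ 324.86 px.
The frame scales by 1333/758 = 1.7586; 324.86 × 1.7586 ≈ 571.29 px.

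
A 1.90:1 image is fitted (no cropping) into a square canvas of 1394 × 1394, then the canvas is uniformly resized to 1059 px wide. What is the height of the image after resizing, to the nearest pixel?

In the 1394×1394 frame the image fills the width: height = 1394 / 1.900 ≈ 733.68 px.
Scaling 1394 → 1059 is ×0.7597, so the height becomes 733.68 × 0.7597 ≈ 557.37 px.

557 px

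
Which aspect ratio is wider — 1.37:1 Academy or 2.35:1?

1.37 and 2.35; 2.35 > 1.37.

2.35:1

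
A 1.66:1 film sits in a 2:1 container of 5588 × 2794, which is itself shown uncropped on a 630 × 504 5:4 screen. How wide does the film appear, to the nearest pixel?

523 px

1.66:1 in 5588×2794: fills the height, so the film is 4638.04 × 2794.00.
The 2:1 canvas is width-limited in 630×504, giving 630.00 × 315.00; scale factor 0.1127.
Applying the same ×0.1127: 4638.04 → 522.90.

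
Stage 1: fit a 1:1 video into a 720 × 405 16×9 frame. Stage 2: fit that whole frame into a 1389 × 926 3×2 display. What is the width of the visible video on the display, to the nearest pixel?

First fit — 1:1 into 720×405 spans the height: 405.00 × 405.00.
16×9 in 1389×926: fills the width, so the intermediate becomes 1389.00 × 781.31 — a scale of ×1.9292.
So the video's width is 405.00 × 1.9292 ≈ 781.31.

781 px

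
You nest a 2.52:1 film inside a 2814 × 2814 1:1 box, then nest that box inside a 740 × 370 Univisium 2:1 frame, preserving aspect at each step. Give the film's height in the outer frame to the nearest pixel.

147 px

2.52:1 in 2814×2814: fills the width, so the film is 2814.00 × 1116.67.
The 1:1 canvas is height-limited in 740×370, giving 370.00 × 370.00; scale factor 0.1315.
So the film's height is 1116.67 × 0.1315 ≈ 146.83.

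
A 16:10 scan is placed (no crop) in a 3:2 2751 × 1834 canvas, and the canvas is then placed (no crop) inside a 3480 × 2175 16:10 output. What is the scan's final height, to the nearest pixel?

First fit — 16:10 into 2751×1834 spans the width: 2751.00 × 1719.38.
The 3:2 canvas is height-limited in 3480×2175, giving 3262.50 × 2175.00; scale factor 1.1859.
Applying the same ×1.1859: 1719.38 → 2039.06.

2039 px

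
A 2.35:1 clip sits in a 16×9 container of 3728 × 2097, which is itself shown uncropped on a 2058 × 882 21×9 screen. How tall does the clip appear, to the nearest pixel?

667 px

Inside the 3728×2097 canvas the clip is width-limited at 3728.00 × 1586.38.
The 16×9 canvas is height-limited in 2058×882, giving 1568.00 × 882.00; scale factor 0.4206.
So the clip's height is 1586.38 × 0.4206 ≈ 667.23.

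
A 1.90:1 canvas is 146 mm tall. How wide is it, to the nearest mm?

277 mm

At 1.90:1, 146 × 1.900 ≈ 277.40.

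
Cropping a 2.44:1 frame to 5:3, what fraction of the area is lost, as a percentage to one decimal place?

31.7%

The height stays; only width is cut (since 5:3 is narrower than 2.44:1).
Fraction kept = (1.667)/(2.440) ≈ 68.31%, so 31.69% is lost.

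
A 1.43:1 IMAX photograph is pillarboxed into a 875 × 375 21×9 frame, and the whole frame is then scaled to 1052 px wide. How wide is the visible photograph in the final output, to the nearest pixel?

Fitted into 875×375, the photograph spans the height; its width is 375 × 1.430 ≈ 536.25 px.
The frame scales by 1052/875 = 1.2023; 536.25 × 1.2023 ≈ 644.73 px.

645 px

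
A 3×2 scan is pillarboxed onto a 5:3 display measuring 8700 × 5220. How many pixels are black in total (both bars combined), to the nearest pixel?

Since 1.500 < 1.667, the scan is height-limited.
That makes the image 7830.0000 px wide (5220 × 3/2).
Black = 8700 − 7830.0000 = 870.0000 px.
That's 870.0000 × 5220 ≈ 4541400 black pixels.

4541400 pixels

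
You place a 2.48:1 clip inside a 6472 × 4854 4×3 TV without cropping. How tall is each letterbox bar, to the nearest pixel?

2.48:1 is wider than 4×3, so it spans the full width.
Content height = 6472 / 2.480 ≈ 2609.68 px.
Black = 4854 − 2609.68 = 2244.32 px, or 1122.16 per bar.

1122 px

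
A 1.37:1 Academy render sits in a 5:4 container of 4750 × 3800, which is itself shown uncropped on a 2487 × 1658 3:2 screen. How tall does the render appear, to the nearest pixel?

1513 px

Inside the 4750×3800 canvas the render is width-limited at 4750.00 × 3467.15.
5:4 in 2487×1658: fills the height, so the intermediate becomes 2072.50 × 1658.00 — a scale of ×0.4363.
So the render's height is 3467.15 × 0.4363 ≈ 1512.77.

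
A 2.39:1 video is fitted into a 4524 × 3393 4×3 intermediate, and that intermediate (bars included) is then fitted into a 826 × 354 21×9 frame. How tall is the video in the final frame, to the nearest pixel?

197 px

Inside the 4524×3393 canvas the video is width-limited at 4524.00 × 1892.89.
The 4×3 canvas is height-limited in 826×354, giving 472.00 × 354.00; scale factor 0.1043.
The video scales with it: height 1892.89 × 0.1043 ≈ 197.49.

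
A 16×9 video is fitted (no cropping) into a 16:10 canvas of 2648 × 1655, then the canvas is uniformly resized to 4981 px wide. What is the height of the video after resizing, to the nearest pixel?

2802 px

Fitted into 2648×1655, the video spans the width; its height is 2648 × 9/16 ≈ 1489.50 px.
Resizing to 4981 px wide multiplies everything by 1.8810: 1489.50 → 2801.81 px.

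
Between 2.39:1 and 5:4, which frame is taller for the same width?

2.39 and 5:4 = 1.25; 2.39 > 1.25. The smaller width-to-height ratio is the taller frame.

5:4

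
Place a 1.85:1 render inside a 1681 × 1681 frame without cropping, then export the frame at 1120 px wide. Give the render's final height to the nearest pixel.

605 px

At 1681×1681 the render is width-limited, so height = 1681 / 1.850 ≈ 908.65 px.
Scaling 1681 → 1120 is ×0.6663, so the height becomes 908.65 × 0.6663 ≈ 605.41 px.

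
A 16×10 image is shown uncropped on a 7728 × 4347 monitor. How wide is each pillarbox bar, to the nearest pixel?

386 px

16×10 is narrower than 16:9, so it spans the full height.
That makes the image 6955.20 px wide (4347 × 16/10).
Black = 7728 − 6955.20 = 772.80 px, or 386.40 per bar.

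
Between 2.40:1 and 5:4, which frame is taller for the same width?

5:4

2.4 and 5:4 = 1.25; 2.4 > 1.25. The smaller width-to-height ratio is the taller frame.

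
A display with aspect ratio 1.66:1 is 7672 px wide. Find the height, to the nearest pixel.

At 1.66:1, 7672 / 1.660 ≈ 4621.69.

4622 px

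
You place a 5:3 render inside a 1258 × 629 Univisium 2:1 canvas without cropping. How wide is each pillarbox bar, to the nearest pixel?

105 px

5:3 (1.667) < Univisium 2:1 (2.000), so the render fills the height.
Content width = 629 × 5/3 ≈ 1048.33 px.
Black = 1258 − 1048.33 = 209.67 px, or 104.83 per bar.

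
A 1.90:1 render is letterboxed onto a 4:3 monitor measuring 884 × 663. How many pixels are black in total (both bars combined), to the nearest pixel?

Since 1.900 > 1.333, the render is width-limited.
Content height = 884 / 1.900 ≈ 465.2632 px.
663 − 465.2632 = 197.7368 px of bars.
Across the 884-px span: 197.7368 × 884 ≈ 174799 px.

174799 pixels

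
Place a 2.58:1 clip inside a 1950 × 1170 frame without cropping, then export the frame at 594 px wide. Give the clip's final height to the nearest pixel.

At 1950×1170 the clip is width-limited, so height = 1950 / 2.580 ≈ 755.81 px.
The frame scales by 594/1950 = 0.3046; 755.81 × 0.3046 ≈ 230.23 px.

230 px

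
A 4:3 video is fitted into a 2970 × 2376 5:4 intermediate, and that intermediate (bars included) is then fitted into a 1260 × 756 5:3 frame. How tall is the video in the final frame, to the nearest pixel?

709 px

Inside the 2970×2376 canvas the video is width-limited at 2970.00 × 2227.50.
The 5:4 canvas is height-limited in 1260×756, giving 945.00 × 756.00; scale factor 0.3182.
Applying the same ×0.3182: 2227.50 → 708.75.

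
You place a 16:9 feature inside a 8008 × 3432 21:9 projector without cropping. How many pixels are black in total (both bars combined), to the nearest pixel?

6543680 pixels

16:9 (1.778) < 21:9 (2.333), so the feature fills the height.
Content width = 3432 × 16/9 ≈ 6101.3333 px.
8008 − 6101.3333 = 1906.6667 px of bars.
That's 1906.6667 × 3432 ≈ 6543680 black pixels.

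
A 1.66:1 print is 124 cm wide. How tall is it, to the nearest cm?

124 / 1.660 = 74.70.

75 cm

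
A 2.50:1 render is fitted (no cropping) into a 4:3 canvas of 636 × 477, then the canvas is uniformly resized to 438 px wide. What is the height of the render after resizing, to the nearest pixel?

At 636×477 the render is width-limited, so height = 636 / 2.500 ≈ 254.40 px.
Resizing to 438 px wide multiplies everything by 0.6887: 254.40 → 175.20 px.

175 px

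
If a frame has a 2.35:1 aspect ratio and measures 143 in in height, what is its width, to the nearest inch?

Width = 143 × 2.350 = 336.05.

336 in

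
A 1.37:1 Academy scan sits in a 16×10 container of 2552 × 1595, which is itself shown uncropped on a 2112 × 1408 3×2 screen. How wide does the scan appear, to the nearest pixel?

Inside the 2552×1595 canvas the scan is height-limited at 2185.15 × 1595.00.
16×10 in 2112×1408: fills the width, so the intermediate becomes 2112.00 × 1320.00 — a scale of ×0.8276.
So the scan's width is 2185.15 × 0.8276 ≈ 1808.40.

1808 px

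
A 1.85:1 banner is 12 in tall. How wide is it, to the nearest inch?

Width = 12 × 1.850 = 22.20.

22 in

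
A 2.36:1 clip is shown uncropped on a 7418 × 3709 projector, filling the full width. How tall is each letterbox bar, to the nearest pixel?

That makes the image 3143.22 px tall (7418 / 2.360).
Leftover height: 3709 − 3143.22 = 565.78 px → 282.89 each side.

283 px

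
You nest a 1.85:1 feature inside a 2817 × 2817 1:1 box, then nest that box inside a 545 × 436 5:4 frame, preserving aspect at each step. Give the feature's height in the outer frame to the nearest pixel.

236 px

Inside the 2817×2817 canvas the feature is width-limited at 2817.00 × 1522.70.
Second fit — the 1:1 canvas into 545×436 spans the height: 436.00 × 436.00 (×0.1548 from 2817×2817).
Applying the same ×0.1548: 1522.70 → 235.68.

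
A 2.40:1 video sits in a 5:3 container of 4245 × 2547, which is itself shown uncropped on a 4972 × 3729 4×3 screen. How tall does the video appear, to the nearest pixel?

2072 px

Inside the 4245×2547 canvas the video is width-limited at 4245.00 × 1768.75.
5:3 in 4972×3729: fills the width, so the intermediate becomes 4972.00 × 2983.20 — a scale of ×1.1713.
So the video's height is 1768.75 × 1.1713 ≈ 2071.67.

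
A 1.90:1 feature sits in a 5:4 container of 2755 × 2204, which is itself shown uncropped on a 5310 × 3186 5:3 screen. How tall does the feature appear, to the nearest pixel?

1.90:1 in 2755×2204: fills the width, so the feature is 2755.00 × 1450.00.
The 5:4 canvas is height-limited in 5310×3186, giving 3982.50 × 3186.00; scale factor 1.4456.
The feature scales with it: height 1450.00 × 1.4456 ≈ 2096.05.

2096 px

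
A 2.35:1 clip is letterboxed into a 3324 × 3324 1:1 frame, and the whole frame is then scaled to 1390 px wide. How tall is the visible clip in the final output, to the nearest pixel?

591 px

Fitted into 3324×3324, the clip spans the width; its height is 3324 / 2.350 ≈ 1414.47 px.
Resizing to 1390 px wide multiplies everything by 0.4182: 1414.47 → 591.49 px.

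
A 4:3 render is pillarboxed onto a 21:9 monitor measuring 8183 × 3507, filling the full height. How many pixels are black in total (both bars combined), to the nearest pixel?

12299049 pixels

The render is 3507 × 4/3 ≈ 4676.0000 px wide.
8183 − 4676.0000 = 3507.0000 px of bars.
That's 3507.0000 × 3507 ≈ 12299049 black pixels.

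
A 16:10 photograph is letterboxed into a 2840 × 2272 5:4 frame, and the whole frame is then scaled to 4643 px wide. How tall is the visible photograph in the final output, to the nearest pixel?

In the 2840×2272 frame the photograph fills the width: height = 2840 × 10/16 ≈ 1775.00 px.
The frame scales by 4643/2840 = 1.6349; 1775.00 × 1.6349 ≈ 2901.88 px.

2902 px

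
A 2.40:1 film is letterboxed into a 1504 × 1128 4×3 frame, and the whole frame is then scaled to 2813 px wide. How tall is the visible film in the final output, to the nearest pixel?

1172 px

At 1504×1128 the film is width-limited, so height = 1504 / 2.400 ≈ 626.67 px.
Resizing to 2813 px wide multiplies everything by 1.8703: 626.67 → 1172.08 px.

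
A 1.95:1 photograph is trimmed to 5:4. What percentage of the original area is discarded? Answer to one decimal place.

Going from 1.95:1 to 5:4 means cutting width while keeping height.
Area ratio = (1.250)/(1.950) = 64.10%; the remaining 35.90% is cropped out.

35.9%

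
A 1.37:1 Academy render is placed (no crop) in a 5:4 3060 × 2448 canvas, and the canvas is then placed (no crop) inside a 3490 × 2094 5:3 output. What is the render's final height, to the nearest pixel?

1911 px

1.37:1 Academy in 3060×2448: fills the width, so the render is 3060.00 × 2233.58.
Second fit — the 5:4 canvas into 3490×2094 spans the height: 2617.50 × 2094.00 (×0.8554 from 3060×2448).
The render scales with it: height 2233.58 × 0.8554 ≈ 1910.58.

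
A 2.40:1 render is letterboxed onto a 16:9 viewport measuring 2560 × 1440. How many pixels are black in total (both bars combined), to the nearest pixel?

2.40:1 (2.400) > 16:9 (1.778), so the render fills the width.
That makes the image 1066.6667 px tall (2560 / 2.400).
1440 − 1066.6667 = 373.3333 px of bars.
That's 373.3333 × 2560 ≈ 955733 black pixels.

955733 pixels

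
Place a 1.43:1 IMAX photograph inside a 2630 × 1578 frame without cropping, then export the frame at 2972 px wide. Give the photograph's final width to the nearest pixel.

At 2630×1578 the photograph is height-limited, so width = 1578 × 1.430 ≈ 2256.54 px.
Resizing to 2972 px wide multiplies everything by 1.1300: 2256.54 → 2549.98 px.

2550 px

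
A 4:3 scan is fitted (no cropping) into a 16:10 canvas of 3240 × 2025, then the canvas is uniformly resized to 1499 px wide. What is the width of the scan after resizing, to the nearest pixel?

1249 px

Fitted into 3240×2025, the scan spans the height; its width is 2025 × 4/3 ≈ 2700.00 px.
The frame scales by 1499/3240 = 0.4627; 2700.00 × 0.4627 ≈ 1249.17 px.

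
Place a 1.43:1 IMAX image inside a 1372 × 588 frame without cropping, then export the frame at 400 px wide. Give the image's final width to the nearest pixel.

245 px

At 1372×588 the image is height-limited, so width = 588 × 1.430 ≈ 840.84 px.
The frame scales by 400/1372 = 0.2915; 840.84 × 0.2915 ≈ 245.14 px.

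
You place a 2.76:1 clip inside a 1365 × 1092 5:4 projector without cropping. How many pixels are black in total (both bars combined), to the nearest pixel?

815498 pixels

Since 2.760 > 1.250, the clip is width-limited.
The clip is 1365 / 2.760 ≈ 494.5652 px tall.
Black = 1092 − 494.5652 = 597.4348 px.
That's 597.4348 × 1365 ≈ 815498 black pixels.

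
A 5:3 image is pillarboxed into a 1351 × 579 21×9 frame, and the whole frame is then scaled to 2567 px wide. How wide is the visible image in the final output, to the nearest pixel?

In the 1351×579 frame the image fills the height: width = 579 × 5/3 ≈ 965.00 px.
Scaling 1351 → 2567 is ×1.9001, so the width becomes 965.00 × 1.9001 ≈ 1833.57 px.

1834 px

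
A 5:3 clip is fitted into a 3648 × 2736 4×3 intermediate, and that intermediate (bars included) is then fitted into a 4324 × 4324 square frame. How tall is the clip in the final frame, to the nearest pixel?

2594 px

First fit — 5:3 into 3648×2736 spans the width: 3648.00 × 2188.80.
The 4×3 canvas is width-limited in 4324×4324, giving 4324.00 × 3243.00; scale factor 1.1853.
Applying the same ×1.1853: 2188.80 → 2594.40.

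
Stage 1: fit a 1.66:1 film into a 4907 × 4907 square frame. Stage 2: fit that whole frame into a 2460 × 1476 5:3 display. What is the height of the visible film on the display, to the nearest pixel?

889 px

Inside the 4907×4907 canvas the film is width-limited at 4907.00 × 2956.02.
square in 2460×1476: fills the height, so the intermediate becomes 1476.00 × 1476.00 — a scale of ×0.3008.
Applying the same ×0.3008: 2956.02 → 889.16.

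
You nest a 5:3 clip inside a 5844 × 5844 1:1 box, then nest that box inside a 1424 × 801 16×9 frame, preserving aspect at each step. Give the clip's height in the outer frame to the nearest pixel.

5:3 in 5844×5844: fills the width, so the clip is 5844.00 × 3506.40.
1:1 in 1424×801: fills the height, so the intermediate becomes 801.00 × 801.00 — a scale of ×0.1371.
The clip scales with it: height 3506.40 × 0.1371 ≈ 480.60.

481 px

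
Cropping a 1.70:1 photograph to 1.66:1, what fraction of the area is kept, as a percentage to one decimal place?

Going from 1.70:1 to 1.66:1 means cutting width while keeping height.
(1.660)/(1.700) ≈ 0.976 of the area survives.

97.6%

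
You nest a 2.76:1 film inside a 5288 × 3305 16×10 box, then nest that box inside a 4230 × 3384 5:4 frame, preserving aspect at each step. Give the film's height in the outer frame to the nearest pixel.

Inside the 5288×3305 canvas the film is width-limited at 5288.00 × 1915.94.
The 16×10 canvas is width-limited in 4230×3384, giving 4230.00 × 2643.75; scale factor 0.7999.
Applying the same ×0.7999: 1915.94 → 1532.61.

1533 px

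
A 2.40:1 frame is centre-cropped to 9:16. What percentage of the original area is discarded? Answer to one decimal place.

Going from 2.40:1 to 9:16 means cutting width while keeping height.
(0.562)/(2.400) ≈ 0.234 of the area survives, leaving 76.56% discarded.

76.6%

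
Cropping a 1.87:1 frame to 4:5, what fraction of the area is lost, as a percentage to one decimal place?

Going from 1.87:1 to 4:5 means cutting width while keeping height.
Area ratio = (0.800)/(1.870) = 42.78%; the remaining 57.22% is cropped out.

57.2%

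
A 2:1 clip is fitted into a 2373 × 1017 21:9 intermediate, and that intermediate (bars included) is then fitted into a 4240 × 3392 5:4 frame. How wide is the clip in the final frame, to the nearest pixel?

Inside the 2373×1017 canvas the clip is height-limited at 2034.00 × 1017.00.
Second fit — the 21:9 canvas into 4240×3392 spans the width: 4240.00 × 1817.14 (×1.7868 from 2373×1017).
Applying the same ×1.7868: 2034.00 → 3634.29.

3634 px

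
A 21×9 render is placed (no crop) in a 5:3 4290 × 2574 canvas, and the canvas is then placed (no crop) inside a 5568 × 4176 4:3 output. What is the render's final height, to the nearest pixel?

2386 px

First fit — 21×9 into 4290×2574 spans the width: 4290.00 × 1838.57.
The 5:3 canvas is width-limited in 5568×4176, giving 5568.00 × 3340.80; scale factor 1.2979.
The render scales with it: height 1838.57 × 1.2979 ≈ 2386.29.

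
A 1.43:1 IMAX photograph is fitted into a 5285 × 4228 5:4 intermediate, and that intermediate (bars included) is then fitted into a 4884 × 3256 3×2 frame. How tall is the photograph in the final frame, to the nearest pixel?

First fit — 1.43:1 IMAX into 5285×4228 spans the width: 5285.00 × 3695.80.
Second fit — the 5:4 canvas into 4884×3256 spans the height: 4070.00 × 3256.00 (×0.7701 from 5285×4228).
So the photograph's height is 3695.80 × 0.7701 ≈ 2846.15.

2846 px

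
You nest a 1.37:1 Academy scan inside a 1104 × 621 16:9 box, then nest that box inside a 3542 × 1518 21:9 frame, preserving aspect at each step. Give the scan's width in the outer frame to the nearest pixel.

First fit — 1.37:1 Academy into 1104×621 spans the height: 850.77 × 621.00.
16:9 in 3542×1518: fills the height, so the intermediate becomes 2698.67 × 1518.00 — a scale of ×2.4444.
The scan scales with it: width 850.77 × 2.4444 ≈ 2079.66.

2080 px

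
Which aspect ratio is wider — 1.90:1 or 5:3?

1.9 and 5:3 = 1.667; 1.9 > 1.667.

1.90:1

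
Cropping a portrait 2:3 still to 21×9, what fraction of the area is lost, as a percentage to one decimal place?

21×9 is wider than portrait 2:3, so the crop keeps the full width and trims the height.
Area ratio = (0.667)/(2.333) = 28.57%; the remaining 71.43% is cropped out.

71.4%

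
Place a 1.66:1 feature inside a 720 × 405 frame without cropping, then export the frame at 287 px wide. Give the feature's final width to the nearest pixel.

268 px

At 720×405 the feature is height-limited, so width = 405 × 1.660 ≈ 672.30 px.
The frame scales by 287/720 = 0.3986; 672.30 × 0.3986 ≈ 267.99 px.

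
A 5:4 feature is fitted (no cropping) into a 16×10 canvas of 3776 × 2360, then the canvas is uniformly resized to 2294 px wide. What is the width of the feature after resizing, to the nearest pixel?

At 3776×2360 the feature is height-limited, so width = 2360 × 5/4 ≈ 2950.00 px.
Scaling 3776 → 2294 is ×0.6075, so the width becomes 2950.00 × 0.6075 ≈ 1792.19 px.

1792 px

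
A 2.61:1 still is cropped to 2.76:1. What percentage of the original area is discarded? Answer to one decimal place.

5.4%

2.76:1 is wider than 2.61:1, so the crop keeps the full width and trims the height.
Area ratio = (2.610)/(2.760) = 94.57%; the remaining 5.43% is cropped out.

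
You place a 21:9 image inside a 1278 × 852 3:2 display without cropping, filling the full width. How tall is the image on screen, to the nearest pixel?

The image is 1278 × 9/21 ≈ 547.71 px tall.

548 px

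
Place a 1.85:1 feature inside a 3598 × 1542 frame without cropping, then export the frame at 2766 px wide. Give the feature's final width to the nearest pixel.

2193 px

At 3598×1542 the feature is height-limited, so width = 1542 × 1.850 ≈ 2852.70 px.
The frame scales by 2766/3598 = 0.7688; 2852.70 × 0.7688 ≈ 2193.04 px.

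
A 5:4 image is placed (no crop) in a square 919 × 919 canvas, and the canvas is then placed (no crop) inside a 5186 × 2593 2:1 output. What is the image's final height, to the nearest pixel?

2074 px

First fit — 5:4 into 919×919 spans the width: 919.00 × 735.20.
The square canvas is height-limited in 5186×2593, giving 2593.00 × 2593.00; scale factor 2.8215.
Applying the same ×2.8215: 735.20 → 2074.40.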